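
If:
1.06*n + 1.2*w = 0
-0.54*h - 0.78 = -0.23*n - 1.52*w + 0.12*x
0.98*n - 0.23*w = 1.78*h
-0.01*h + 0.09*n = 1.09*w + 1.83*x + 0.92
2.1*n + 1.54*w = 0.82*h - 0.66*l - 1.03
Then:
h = -0.31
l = -1.42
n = -0.47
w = 0.41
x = -0.77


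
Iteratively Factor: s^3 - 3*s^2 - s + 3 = (s - 1)*(s^2 - 2*s - 3) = (s - 3)*(s - 1)*(s + 1)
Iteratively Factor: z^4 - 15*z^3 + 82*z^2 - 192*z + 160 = (z - 2)*(z^3 - 13*z^2 + 56*z - 80) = (z - 4)*(z - 2)*(z^2 - 9*z + 20) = (z - 5)*(z - 4)*(z - 2)*(z - 4)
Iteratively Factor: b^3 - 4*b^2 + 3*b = (b - 1)*(b^2 - 3*b) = (b - 3)*(b - 1)*(b)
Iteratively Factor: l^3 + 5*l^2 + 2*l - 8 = (l + 2)*(l^2 + 3*l - 4) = (l - 1)*(l + 2)*(l + 4)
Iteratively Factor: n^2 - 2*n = (n)*(n - 2)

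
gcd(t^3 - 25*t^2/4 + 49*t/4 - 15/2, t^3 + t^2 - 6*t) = t - 2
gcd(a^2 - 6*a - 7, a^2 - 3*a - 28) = a - 7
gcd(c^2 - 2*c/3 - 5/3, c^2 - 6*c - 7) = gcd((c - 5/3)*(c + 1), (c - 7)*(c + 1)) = c + 1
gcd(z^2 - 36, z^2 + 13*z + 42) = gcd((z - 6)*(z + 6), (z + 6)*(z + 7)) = z + 6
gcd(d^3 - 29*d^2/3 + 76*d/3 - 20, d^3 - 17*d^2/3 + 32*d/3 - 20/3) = d^2 - 11*d/3 + 10/3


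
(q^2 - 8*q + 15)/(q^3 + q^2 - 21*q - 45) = (q - 3)/(q^2 + 6*q + 9)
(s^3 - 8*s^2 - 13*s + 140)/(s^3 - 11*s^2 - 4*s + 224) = (s - 5)/(s - 8)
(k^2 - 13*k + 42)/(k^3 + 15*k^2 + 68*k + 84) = (k^2 - 13*k + 42)/(k^3 + 15*k^2 + 68*k + 84)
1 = 1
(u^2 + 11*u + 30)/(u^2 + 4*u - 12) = (u + 5)/(u - 2)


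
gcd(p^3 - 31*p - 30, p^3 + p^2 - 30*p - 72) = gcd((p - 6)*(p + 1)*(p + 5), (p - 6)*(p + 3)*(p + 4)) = p - 6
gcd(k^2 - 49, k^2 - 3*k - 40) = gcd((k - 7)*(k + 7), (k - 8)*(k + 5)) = 1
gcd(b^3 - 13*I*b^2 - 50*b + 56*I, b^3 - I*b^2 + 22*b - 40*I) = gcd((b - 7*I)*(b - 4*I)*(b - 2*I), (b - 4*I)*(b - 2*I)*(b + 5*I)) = b^2 - 6*I*b - 8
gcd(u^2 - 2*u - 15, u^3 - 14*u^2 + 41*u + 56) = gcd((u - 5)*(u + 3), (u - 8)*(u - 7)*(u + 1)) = 1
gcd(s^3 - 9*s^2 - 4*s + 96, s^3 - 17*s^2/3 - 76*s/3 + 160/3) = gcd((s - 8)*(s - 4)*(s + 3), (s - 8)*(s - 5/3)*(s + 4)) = s - 8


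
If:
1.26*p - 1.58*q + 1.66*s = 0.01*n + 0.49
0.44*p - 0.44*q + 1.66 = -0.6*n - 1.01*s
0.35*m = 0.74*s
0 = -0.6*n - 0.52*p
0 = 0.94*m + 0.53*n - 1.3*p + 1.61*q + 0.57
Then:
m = 1.28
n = -4.25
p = 4.91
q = 4.27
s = 0.60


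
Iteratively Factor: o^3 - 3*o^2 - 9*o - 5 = (o + 1)*(o^2 - 4*o - 5) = (o - 5)*(o + 1)*(o + 1)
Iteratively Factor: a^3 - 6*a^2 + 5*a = (a)*(a^2 - 6*a + 5) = a*(a - 5)*(a - 1)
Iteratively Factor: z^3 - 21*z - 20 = (z - 5)*(z^2 + 5*z + 4) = (z - 5)*(z + 4)*(z + 1)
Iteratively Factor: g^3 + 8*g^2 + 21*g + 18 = (g + 3)*(g^2 + 5*g + 6) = (g + 2)*(g + 3)*(g + 3)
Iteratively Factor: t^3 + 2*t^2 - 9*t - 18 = (t + 3)*(t^2 - t - 6) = (t - 3)*(t + 3)*(t + 2)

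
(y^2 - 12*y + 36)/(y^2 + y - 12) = (y^2 - 12*y + 36)/(y^2 + y - 12)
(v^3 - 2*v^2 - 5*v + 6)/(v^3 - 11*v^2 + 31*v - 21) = (v + 2)/(v - 7)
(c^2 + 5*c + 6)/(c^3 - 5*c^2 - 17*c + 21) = (c + 2)/(c^2 - 8*c + 7)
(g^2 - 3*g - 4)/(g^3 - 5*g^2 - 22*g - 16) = (g - 4)/(g^2 - 6*g - 16)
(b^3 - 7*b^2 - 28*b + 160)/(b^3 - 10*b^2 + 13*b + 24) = (b^2 + b - 20)/(b^2 - 2*b - 3)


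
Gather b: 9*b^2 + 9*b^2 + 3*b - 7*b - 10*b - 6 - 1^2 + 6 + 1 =18*b^2 - 14*b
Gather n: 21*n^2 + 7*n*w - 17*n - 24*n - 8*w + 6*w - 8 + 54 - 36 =21*n^2 + n*(7*w - 41) - 2*w + 10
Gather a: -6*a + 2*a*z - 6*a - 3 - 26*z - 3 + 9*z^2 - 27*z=a*(2*z - 12) + 9*z^2 - 53*z - 6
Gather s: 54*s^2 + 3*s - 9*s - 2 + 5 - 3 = 54*s^2 - 6*s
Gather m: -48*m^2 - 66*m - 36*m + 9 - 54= -48*m^2 - 102*m - 45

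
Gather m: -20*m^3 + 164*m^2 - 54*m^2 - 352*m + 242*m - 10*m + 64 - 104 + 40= -20*m^3 + 110*m^2 - 120*m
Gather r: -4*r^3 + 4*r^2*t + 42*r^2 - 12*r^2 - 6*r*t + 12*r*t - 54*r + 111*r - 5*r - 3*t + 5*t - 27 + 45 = -4*r^3 + r^2*(4*t + 30) + r*(6*t + 52) + 2*t + 18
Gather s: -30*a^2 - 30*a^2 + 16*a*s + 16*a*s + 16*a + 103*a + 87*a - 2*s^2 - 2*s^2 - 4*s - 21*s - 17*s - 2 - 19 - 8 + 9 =-60*a^2 + 206*a - 4*s^2 + s*(32*a - 42) - 20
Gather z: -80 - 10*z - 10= -10*z - 90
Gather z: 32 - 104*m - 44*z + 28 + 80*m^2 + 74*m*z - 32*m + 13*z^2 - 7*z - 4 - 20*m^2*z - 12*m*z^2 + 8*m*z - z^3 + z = 80*m^2 - 136*m - z^3 + z^2*(13 - 12*m) + z*(-20*m^2 + 82*m - 50) + 56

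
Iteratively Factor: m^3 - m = (m - 1)*(m^2 + m) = m*(m - 1)*(m + 1)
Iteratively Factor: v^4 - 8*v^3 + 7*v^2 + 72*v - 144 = (v - 4)*(v^3 - 4*v^2 - 9*v + 36) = (v - 4)*(v + 3)*(v^2 - 7*v + 12) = (v - 4)*(v - 3)*(v + 3)*(v - 4)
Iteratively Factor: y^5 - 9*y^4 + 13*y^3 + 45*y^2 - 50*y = (y - 5)*(y^4 - 4*y^3 - 7*y^2 + 10*y) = (y - 5)^2*(y^3 + y^2 - 2*y) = (y - 5)^2*(y + 2)*(y^2 - y) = y*(y - 5)^2*(y + 2)*(y - 1)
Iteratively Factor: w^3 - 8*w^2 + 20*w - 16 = (w - 4)*(w^2 - 4*w + 4) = (w - 4)*(w - 2)*(w - 2)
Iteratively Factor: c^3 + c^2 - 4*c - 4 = (c - 2)*(c^2 + 3*c + 2) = (c - 2)*(c + 1)*(c + 2)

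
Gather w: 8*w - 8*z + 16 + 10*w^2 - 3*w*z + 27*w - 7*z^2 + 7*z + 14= 10*w^2 + w*(35 - 3*z) - 7*z^2 - z + 30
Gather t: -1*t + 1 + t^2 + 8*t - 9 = t^2 + 7*t - 8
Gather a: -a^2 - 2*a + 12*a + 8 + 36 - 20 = -a^2 + 10*a + 24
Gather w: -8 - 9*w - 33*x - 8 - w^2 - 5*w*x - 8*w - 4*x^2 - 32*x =-w^2 + w*(-5*x - 17) - 4*x^2 - 65*x - 16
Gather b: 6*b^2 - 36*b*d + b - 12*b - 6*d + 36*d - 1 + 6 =6*b^2 + b*(-36*d - 11) + 30*d + 5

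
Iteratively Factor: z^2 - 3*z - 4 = (z + 1)*(z - 4)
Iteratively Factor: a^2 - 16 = (a + 4)*(a - 4)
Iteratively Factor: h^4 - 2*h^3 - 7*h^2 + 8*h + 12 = (h + 1)*(h^3 - 3*h^2 - 4*h + 12) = (h + 1)*(h + 2)*(h^2 - 5*h + 6) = (h - 3)*(h + 1)*(h + 2)*(h - 2)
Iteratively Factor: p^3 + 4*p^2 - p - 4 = (p - 1)*(p^2 + 5*p + 4) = (p - 1)*(p + 4)*(p + 1)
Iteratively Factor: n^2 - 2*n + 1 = (n - 1)*(n - 1)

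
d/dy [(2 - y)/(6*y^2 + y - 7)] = (-6*y^2 - y + (y - 2)*(12*y + 1) + 7)/(6*y^2 + y - 7)^2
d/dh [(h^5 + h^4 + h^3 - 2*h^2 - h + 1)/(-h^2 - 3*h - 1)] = (-3*h^6 - 14*h^5 - 15*h^4 - 10*h^3 + 2*h^2 + 6*h + 4)/(h^4 + 6*h^3 + 11*h^2 + 6*h + 1)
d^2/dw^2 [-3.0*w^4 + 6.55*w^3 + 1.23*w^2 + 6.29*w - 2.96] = -36.0*w^2 + 39.3*w + 2.46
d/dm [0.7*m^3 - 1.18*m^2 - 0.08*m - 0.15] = 2.1*m^2 - 2.36*m - 0.08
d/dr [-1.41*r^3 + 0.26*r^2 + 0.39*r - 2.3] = -4.23*r^2 + 0.52*r + 0.39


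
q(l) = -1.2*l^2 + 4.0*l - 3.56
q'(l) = 4.0 - 2.4*l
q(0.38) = -2.21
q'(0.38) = 3.09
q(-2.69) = -23.00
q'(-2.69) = 10.46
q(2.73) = -1.58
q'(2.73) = -2.55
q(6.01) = -22.86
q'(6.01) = -10.42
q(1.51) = -0.26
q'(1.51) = 0.38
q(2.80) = -1.77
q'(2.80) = -2.72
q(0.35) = -2.31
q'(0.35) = 3.16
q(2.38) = -0.84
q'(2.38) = -1.71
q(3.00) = -2.36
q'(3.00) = -3.20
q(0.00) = -3.56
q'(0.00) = 4.00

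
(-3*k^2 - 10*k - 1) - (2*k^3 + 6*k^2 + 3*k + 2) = -2*k^3 - 9*k^2 - 13*k - 3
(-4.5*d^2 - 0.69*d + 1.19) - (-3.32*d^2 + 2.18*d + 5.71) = -1.18*d^2 - 2.87*d - 4.52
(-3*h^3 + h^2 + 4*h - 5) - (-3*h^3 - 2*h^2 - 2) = 3*h^2 + 4*h - 3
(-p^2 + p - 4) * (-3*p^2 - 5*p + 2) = 3*p^4 + 2*p^3 + 5*p^2 + 22*p - 8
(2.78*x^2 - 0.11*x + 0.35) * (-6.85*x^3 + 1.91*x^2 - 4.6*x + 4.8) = -19.043*x^5 + 6.0633*x^4 - 15.3956*x^3 + 14.5185*x^2 - 2.138*x + 1.68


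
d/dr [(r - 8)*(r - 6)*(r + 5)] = 3*r^2 - 18*r - 22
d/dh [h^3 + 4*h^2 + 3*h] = 3*h^2 + 8*h + 3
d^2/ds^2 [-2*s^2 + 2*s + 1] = -4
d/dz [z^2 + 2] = 2*z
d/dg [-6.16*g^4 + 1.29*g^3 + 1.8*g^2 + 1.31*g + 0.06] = -24.64*g^3 + 3.87*g^2 + 3.6*g + 1.31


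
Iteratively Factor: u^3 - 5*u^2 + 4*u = (u)*(u^2 - 5*u + 4) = u*(u - 1)*(u - 4)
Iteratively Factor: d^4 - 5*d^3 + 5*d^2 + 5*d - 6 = (d - 1)*(d^3 - 4*d^2 + d + 6) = (d - 1)*(d + 1)*(d^2 - 5*d + 6) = (d - 2)*(d - 1)*(d + 1)*(d - 3)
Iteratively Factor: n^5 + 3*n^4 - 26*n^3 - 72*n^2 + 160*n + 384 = (n - 3)*(n^4 + 6*n^3 - 8*n^2 - 96*n - 128) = (n - 3)*(n + 2)*(n^3 + 4*n^2 - 16*n - 64) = (n - 3)*(n + 2)*(n + 4)*(n^2 - 16) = (n - 3)*(n + 2)*(n + 4)^2*(n - 4)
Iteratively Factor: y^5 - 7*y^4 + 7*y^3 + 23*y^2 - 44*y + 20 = (y - 2)*(y^4 - 5*y^3 - 3*y^2 + 17*y - 10) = (y - 2)*(y + 2)*(y^3 - 7*y^2 + 11*y - 5) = (y - 5)*(y - 2)*(y + 2)*(y^2 - 2*y + 1) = (y - 5)*(y - 2)*(y - 1)*(y + 2)*(y - 1)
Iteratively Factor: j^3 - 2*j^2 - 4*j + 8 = (j + 2)*(j^2 - 4*j + 4) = (j - 2)*(j + 2)*(j - 2)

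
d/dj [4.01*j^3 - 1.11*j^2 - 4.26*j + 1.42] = 12.03*j^2 - 2.22*j - 4.26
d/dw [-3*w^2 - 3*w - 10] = -6*w - 3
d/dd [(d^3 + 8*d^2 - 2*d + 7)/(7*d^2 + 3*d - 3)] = (7*d^4 + 6*d^3 + 29*d^2 - 146*d - 15)/(49*d^4 + 42*d^3 - 33*d^2 - 18*d + 9)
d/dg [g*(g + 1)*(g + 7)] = 3*g^2 + 16*g + 7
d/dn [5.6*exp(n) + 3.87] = 5.6*exp(n)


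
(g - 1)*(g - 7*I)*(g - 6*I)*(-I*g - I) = -I*g^4 - 13*g^3 + 43*I*g^2 + 13*g - 42*I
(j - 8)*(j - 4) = j^2 - 12*j + 32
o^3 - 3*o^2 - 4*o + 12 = (o - 3)*(o - 2)*(o + 2)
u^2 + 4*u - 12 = (u - 2)*(u + 6)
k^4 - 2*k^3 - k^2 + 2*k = k*(k - 2)*(k - 1)*(k + 1)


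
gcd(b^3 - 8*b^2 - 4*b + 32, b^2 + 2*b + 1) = 1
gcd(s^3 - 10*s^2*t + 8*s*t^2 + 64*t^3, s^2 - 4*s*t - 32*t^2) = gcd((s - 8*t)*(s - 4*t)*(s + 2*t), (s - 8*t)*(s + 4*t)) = s - 8*t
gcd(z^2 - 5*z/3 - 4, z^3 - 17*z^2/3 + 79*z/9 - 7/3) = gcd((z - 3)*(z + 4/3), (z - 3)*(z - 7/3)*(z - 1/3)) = z - 3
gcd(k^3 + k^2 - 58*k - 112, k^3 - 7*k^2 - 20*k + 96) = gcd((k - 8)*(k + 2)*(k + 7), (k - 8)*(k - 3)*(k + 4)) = k - 8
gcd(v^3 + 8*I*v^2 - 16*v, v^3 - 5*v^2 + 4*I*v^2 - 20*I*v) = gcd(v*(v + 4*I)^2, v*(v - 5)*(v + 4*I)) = v^2 + 4*I*v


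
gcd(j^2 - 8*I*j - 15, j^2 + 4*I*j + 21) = j - 3*I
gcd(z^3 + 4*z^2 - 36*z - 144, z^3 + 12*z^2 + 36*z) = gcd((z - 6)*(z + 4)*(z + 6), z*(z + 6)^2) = z + 6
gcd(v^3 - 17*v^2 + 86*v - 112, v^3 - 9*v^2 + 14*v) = v^2 - 9*v + 14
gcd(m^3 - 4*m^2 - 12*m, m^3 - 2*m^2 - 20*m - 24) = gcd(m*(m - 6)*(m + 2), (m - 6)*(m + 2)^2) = m^2 - 4*m - 12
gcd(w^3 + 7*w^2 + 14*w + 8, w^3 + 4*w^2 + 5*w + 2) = w^2 + 3*w + 2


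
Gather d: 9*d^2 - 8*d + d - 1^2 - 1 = 9*d^2 - 7*d - 2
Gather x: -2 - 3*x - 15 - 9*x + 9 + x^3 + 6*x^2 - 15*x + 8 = x^3 + 6*x^2 - 27*x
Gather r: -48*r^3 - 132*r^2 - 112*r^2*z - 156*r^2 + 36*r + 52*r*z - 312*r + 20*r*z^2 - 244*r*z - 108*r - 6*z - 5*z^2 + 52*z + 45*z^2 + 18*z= -48*r^3 + r^2*(-112*z - 288) + r*(20*z^2 - 192*z - 384) + 40*z^2 + 64*z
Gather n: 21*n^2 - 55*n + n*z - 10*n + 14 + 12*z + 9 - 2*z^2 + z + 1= 21*n^2 + n*(z - 65) - 2*z^2 + 13*z + 24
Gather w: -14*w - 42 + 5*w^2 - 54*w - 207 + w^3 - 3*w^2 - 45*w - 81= w^3 + 2*w^2 - 113*w - 330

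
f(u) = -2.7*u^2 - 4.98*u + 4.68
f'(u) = -5.4*u - 4.98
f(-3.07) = -5.48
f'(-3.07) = 11.60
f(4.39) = -69.22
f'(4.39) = -28.69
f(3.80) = -53.23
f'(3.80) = -25.50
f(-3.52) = -11.24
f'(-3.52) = 14.03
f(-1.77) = 5.04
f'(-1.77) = 4.58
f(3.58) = -47.75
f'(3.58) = -24.31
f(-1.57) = 5.84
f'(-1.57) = 3.50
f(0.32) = 2.81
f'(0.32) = -6.71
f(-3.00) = -4.68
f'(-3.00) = 11.22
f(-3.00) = -4.68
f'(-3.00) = 11.22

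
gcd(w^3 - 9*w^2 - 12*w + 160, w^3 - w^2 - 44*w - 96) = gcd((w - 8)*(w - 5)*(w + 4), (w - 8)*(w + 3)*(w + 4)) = w^2 - 4*w - 32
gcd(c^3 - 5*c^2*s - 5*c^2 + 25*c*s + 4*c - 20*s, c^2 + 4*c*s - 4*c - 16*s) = c - 4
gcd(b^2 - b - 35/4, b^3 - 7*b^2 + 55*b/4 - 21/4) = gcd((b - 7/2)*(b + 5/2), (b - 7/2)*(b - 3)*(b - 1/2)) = b - 7/2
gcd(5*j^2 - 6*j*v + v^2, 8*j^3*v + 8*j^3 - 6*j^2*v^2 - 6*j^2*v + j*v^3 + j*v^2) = 1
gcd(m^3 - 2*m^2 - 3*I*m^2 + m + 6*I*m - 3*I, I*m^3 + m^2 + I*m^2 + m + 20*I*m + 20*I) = 1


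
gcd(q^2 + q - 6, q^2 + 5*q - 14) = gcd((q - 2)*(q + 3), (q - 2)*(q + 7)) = q - 2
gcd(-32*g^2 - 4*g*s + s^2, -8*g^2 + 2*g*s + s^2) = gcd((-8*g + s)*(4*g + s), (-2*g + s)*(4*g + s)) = 4*g + s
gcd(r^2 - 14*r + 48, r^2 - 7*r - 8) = r - 8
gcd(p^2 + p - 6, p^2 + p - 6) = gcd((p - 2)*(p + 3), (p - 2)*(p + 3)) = p^2 + p - 6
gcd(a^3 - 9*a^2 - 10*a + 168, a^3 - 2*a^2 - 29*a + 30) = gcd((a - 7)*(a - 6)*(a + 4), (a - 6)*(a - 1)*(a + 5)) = a - 6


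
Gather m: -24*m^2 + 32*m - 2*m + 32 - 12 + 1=-24*m^2 + 30*m + 21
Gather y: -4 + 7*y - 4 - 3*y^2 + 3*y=-3*y^2 + 10*y - 8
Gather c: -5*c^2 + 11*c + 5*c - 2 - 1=-5*c^2 + 16*c - 3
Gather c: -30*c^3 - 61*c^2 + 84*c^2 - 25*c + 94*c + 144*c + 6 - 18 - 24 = -30*c^3 + 23*c^2 + 213*c - 36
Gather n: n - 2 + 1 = n - 1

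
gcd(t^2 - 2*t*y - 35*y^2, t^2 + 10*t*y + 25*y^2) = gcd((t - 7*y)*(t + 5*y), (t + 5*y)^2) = t + 5*y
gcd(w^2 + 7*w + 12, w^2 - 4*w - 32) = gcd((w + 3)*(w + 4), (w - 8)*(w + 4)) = w + 4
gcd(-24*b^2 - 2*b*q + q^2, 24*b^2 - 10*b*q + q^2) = -6*b + q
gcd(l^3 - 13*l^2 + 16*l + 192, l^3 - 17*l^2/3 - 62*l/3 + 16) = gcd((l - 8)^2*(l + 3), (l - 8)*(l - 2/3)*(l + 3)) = l^2 - 5*l - 24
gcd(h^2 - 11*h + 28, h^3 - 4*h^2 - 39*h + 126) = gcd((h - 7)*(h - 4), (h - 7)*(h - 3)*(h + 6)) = h - 7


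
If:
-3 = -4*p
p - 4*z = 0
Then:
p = 3/4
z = 3/16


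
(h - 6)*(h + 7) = h^2 + h - 42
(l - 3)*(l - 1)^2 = l^3 - 5*l^2 + 7*l - 3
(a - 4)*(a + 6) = a^2 + 2*a - 24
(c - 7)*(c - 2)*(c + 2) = c^3 - 7*c^2 - 4*c + 28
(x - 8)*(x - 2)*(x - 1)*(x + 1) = x^4 - 10*x^3 + 15*x^2 + 10*x - 16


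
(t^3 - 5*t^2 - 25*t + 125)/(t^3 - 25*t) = (t - 5)/t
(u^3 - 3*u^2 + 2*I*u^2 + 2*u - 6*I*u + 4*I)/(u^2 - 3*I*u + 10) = (u^2 - 3*u + 2)/(u - 5*I)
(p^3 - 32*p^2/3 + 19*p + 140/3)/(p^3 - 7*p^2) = 1 - 11/(3*p) - 20/(3*p^2)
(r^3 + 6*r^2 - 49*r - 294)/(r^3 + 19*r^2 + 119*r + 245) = (r^2 - r - 42)/(r^2 + 12*r + 35)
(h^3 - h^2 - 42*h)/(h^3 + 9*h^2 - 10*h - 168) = h*(h - 7)/(h^2 + 3*h - 28)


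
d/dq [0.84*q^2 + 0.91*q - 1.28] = 1.68*q + 0.91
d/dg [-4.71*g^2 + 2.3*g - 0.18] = 2.3 - 9.42*g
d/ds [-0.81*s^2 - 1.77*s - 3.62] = -1.62*s - 1.77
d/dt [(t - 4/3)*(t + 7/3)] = 2*t + 1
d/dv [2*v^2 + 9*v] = 4*v + 9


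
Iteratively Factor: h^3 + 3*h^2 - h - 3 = (h + 3)*(h^2 - 1) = (h - 1)*(h + 3)*(h + 1)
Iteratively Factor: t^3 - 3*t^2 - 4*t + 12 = (t + 2)*(t^2 - 5*t + 6) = (t - 3)*(t + 2)*(t - 2)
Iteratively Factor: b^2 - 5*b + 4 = (b - 4)*(b - 1)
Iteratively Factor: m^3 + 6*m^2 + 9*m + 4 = (m + 1)*(m^2 + 5*m + 4) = (m + 1)*(m + 4)*(m + 1)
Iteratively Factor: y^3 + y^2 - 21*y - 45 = (y + 3)*(y^2 - 2*y - 15) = (y - 5)*(y + 3)*(y + 3)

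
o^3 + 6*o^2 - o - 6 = (o - 1)*(o + 1)*(o + 6)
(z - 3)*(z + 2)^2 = z^3 + z^2 - 8*z - 12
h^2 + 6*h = h*(h + 6)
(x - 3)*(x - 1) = x^2 - 4*x + 3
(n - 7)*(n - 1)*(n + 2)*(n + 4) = n^4 - 2*n^3 - 33*n^2 - 22*n + 56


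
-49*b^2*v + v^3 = v*(-7*b + v)*(7*b + v)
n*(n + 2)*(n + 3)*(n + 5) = n^4 + 10*n^3 + 31*n^2 + 30*n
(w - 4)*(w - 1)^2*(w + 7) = w^4 + w^3 - 33*w^2 + 59*w - 28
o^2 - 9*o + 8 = (o - 8)*(o - 1)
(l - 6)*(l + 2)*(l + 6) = l^3 + 2*l^2 - 36*l - 72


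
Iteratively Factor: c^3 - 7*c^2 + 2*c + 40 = (c - 5)*(c^2 - 2*c - 8) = (c - 5)*(c - 4)*(c + 2)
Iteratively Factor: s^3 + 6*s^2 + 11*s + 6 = (s + 3)*(s^2 + 3*s + 2) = (s + 1)*(s + 3)*(s + 2)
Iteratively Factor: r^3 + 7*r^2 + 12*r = (r)*(r^2 + 7*r + 12) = r*(r + 3)*(r + 4)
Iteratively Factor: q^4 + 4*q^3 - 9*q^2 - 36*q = (q)*(q^3 + 4*q^2 - 9*q - 36) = q*(q + 3)*(q^2 + q - 12) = q*(q - 3)*(q + 3)*(q + 4)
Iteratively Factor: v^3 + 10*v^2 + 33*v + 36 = (v + 3)*(v^2 + 7*v + 12) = (v + 3)*(v + 4)*(v + 3)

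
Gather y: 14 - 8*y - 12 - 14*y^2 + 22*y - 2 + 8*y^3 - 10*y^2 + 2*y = 8*y^3 - 24*y^2 + 16*y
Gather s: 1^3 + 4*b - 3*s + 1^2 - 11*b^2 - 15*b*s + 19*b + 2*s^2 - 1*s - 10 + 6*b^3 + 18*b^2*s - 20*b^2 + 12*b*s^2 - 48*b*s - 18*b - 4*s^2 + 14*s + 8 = 6*b^3 - 31*b^2 + 5*b + s^2*(12*b - 2) + s*(18*b^2 - 63*b + 10)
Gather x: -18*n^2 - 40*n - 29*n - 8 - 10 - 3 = -18*n^2 - 69*n - 21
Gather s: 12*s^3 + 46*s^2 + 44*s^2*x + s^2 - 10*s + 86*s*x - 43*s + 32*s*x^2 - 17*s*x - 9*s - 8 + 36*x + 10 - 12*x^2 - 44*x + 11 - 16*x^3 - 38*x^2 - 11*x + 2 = 12*s^3 + s^2*(44*x + 47) + s*(32*x^2 + 69*x - 62) - 16*x^3 - 50*x^2 - 19*x + 15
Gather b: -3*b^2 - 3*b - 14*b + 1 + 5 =-3*b^2 - 17*b + 6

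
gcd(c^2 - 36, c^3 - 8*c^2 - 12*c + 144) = c - 6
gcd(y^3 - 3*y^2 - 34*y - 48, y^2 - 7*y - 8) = y - 8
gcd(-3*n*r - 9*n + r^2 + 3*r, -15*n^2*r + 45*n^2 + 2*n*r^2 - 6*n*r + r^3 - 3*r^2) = -3*n + r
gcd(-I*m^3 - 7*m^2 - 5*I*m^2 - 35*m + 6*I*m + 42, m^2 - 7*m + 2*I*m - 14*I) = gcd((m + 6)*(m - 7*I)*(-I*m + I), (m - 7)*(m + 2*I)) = 1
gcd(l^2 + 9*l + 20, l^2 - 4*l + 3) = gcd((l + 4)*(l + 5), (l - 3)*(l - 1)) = 1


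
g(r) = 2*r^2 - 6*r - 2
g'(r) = 4*r - 6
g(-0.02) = -1.88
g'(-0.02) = -6.08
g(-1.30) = 9.18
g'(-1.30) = -11.20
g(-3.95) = 52.90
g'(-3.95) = -21.80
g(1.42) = -6.49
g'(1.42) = -0.32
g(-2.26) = 21.78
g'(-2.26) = -15.04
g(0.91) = -5.80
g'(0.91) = -2.36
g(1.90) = -6.18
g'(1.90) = 1.60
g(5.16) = 20.29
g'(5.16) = 14.64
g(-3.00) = 34.00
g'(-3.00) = -18.00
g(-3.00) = 34.00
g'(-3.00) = -18.00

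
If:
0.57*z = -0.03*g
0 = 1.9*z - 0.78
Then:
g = -7.80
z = 0.41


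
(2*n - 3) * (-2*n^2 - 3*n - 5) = -4*n^3 - n + 15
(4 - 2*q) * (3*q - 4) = -6*q^2 + 20*q - 16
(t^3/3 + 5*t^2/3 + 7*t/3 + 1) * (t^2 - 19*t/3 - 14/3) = t^5/3 - 4*t^4/9 - 88*t^3/9 - 194*t^2/9 - 155*t/9 - 14/3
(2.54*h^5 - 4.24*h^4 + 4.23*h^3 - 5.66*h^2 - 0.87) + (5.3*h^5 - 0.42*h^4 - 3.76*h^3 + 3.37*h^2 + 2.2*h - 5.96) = 7.84*h^5 - 4.66*h^4 + 0.470000000000001*h^3 - 2.29*h^2 + 2.2*h - 6.83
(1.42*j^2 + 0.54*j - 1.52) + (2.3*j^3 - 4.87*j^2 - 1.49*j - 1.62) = 2.3*j^3 - 3.45*j^2 - 0.95*j - 3.14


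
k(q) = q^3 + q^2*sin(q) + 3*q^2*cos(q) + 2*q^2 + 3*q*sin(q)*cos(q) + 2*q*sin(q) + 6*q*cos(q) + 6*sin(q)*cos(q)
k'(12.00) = 960.53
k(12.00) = 2332.14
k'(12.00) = 960.53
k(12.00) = 2332.14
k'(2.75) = -2.24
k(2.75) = -0.34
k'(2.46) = -11.73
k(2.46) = 1.80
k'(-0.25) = 6.32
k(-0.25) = -2.31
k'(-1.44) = -3.53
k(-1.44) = 1.43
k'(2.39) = -13.30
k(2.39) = 2.67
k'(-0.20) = 7.53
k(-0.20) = -1.97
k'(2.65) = -6.02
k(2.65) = 0.08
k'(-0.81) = -5.19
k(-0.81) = -2.30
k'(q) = -3*q^2*sin(q) + q^2*cos(q) + 3*q^2 - 3*q*sin(q)^2 - 4*q*sin(q) + 3*q*cos(q)^2 + 8*q*cos(q) + 4*q - 6*sin(q)^2 + 3*sin(q)*cos(q) + 2*sin(q) + 6*cos(q)^2 + 6*cos(q)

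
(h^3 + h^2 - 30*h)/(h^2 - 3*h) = (h^2 + h - 30)/(h - 3)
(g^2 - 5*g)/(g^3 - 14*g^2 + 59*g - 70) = g/(g^2 - 9*g + 14)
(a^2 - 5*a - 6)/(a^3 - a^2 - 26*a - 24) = 1/(a + 4)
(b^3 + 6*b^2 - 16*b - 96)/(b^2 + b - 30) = (b^2 - 16)/(b - 5)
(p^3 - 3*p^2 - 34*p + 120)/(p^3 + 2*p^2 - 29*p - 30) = (p - 4)/(p + 1)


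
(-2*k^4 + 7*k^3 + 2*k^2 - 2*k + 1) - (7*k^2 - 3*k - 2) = -2*k^4 + 7*k^3 - 5*k^2 + k + 3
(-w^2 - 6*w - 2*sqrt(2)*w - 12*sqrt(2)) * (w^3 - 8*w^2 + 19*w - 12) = -w^5 - 2*sqrt(2)*w^4 + 2*w^4 + 4*sqrt(2)*w^3 + 29*w^3 - 102*w^2 + 58*sqrt(2)*w^2 - 204*sqrt(2)*w + 72*w + 144*sqrt(2)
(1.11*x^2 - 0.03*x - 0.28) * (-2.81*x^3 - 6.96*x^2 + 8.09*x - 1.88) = -3.1191*x^5 - 7.6413*x^4 + 9.9755*x^3 - 0.3807*x^2 - 2.2088*x + 0.5264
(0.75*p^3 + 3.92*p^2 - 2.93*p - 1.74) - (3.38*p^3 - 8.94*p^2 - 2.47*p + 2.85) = -2.63*p^3 + 12.86*p^2 - 0.46*p - 4.59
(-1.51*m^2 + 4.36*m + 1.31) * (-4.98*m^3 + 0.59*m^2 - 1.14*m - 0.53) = 7.5198*m^5 - 22.6037*m^4 - 2.23*m^3 - 3.3972*m^2 - 3.8042*m - 0.6943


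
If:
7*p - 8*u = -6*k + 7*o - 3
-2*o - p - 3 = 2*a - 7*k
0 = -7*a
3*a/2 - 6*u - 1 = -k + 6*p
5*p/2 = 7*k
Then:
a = 0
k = -445/959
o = -339/137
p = -178/137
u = 1012/959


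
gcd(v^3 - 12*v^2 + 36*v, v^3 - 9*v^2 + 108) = v^2 - 12*v + 36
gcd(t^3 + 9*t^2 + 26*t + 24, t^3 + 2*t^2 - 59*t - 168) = t + 3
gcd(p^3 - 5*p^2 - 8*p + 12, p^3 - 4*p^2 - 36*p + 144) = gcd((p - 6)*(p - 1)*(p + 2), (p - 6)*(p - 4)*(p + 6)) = p - 6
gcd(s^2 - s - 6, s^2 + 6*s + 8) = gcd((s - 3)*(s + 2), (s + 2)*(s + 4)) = s + 2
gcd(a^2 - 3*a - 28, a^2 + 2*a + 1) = 1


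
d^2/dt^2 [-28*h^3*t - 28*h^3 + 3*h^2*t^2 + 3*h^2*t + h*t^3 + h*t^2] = 2*h*(3*h + 3*t + 1)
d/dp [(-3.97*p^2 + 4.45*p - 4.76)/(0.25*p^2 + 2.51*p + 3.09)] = (-11.0772*p^2 - 22.1546*p + 25.6981)/(0.0625*p^4 + 1.255*p^3 + 7.8451*p^2 + 15.5118*p + 9.5481)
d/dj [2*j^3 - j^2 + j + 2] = 6*j^2 - 2*j + 1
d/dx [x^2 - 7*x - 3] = 2*x - 7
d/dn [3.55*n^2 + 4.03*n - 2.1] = 7.1*n + 4.03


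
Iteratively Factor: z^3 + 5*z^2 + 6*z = (z)*(z^2 + 5*z + 6) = z*(z + 2)*(z + 3)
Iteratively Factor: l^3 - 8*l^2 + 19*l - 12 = (l - 1)*(l^2 - 7*l + 12) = (l - 3)*(l - 1)*(l - 4)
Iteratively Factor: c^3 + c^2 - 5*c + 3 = (c - 1)*(c^2 + 2*c - 3) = (c - 1)^2*(c + 3)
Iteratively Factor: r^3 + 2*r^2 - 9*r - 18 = (r + 2)*(r^2 - 9) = (r + 2)*(r + 3)*(r - 3)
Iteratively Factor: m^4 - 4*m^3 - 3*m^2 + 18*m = (m)*(m^3 - 4*m^2 - 3*m + 18) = m*(m - 3)*(m^2 - m - 6) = m*(m - 3)*(m + 2)*(m - 3)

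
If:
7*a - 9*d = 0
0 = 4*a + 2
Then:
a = -1/2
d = -7/18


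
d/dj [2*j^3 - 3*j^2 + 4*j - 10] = 6*j^2 - 6*j + 4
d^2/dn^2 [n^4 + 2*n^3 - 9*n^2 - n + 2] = 12*n^2 + 12*n - 18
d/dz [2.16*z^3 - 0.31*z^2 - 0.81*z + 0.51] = 6.48*z^2 - 0.62*z - 0.81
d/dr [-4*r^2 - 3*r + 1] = -8*r - 3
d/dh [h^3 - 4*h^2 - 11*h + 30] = 3*h^2 - 8*h - 11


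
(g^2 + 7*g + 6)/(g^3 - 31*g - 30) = (g + 6)/(g^2 - g - 30)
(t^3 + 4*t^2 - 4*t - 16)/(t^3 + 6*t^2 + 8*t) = (t - 2)/t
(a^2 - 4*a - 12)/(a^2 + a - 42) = (a + 2)/(a + 7)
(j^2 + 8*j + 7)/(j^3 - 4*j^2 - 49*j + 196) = (j + 1)/(j^2 - 11*j + 28)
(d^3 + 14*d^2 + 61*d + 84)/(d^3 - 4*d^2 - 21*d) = (d^2 + 11*d + 28)/(d*(d - 7))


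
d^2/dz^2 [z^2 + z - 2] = 2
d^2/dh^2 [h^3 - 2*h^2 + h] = 6*h - 4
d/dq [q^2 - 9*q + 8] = 2*q - 9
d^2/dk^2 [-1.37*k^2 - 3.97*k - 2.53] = -2.74000000000000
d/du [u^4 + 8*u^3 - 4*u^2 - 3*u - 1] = 4*u^3 + 24*u^2 - 8*u - 3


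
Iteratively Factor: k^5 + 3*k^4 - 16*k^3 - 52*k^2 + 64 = (k + 2)*(k^4 + k^3 - 18*k^2 - 16*k + 32) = (k + 2)*(k + 4)*(k^3 - 3*k^2 - 6*k + 8) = (k - 1)*(k + 2)*(k + 4)*(k^2 - 2*k - 8) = (k - 4)*(k - 1)*(k + 2)*(k + 4)*(k + 2)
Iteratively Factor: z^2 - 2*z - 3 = (z - 3)*(z + 1)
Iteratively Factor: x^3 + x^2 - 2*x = (x + 2)*(x^2 - x) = (x - 1)*(x + 2)*(x)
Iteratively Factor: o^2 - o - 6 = (o - 3)*(o + 2)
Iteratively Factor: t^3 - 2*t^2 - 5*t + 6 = (t - 3)*(t^2 + t - 2) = (t - 3)*(t - 1)*(t + 2)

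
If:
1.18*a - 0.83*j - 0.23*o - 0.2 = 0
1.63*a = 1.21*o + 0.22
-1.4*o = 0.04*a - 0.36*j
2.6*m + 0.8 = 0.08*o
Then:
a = 0.12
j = -0.06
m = -0.31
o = -0.02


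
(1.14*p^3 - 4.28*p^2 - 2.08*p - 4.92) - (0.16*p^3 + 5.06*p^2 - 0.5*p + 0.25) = 0.98*p^3 - 9.34*p^2 - 1.58*p - 5.17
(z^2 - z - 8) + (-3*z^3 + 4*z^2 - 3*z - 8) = -3*z^3 + 5*z^2 - 4*z - 16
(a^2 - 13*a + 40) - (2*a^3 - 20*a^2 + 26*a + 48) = -2*a^3 + 21*a^2 - 39*a - 8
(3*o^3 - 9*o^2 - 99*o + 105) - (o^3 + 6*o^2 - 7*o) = 2*o^3 - 15*o^2 - 92*o + 105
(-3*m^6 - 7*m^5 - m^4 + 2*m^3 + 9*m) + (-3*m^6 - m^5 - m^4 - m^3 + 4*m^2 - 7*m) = -6*m^6 - 8*m^5 - 2*m^4 + m^3 + 4*m^2 + 2*m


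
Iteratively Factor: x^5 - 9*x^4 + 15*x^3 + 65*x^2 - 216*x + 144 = (x - 3)*(x^4 - 6*x^3 - 3*x^2 + 56*x - 48) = (x - 3)*(x - 1)*(x^3 - 5*x^2 - 8*x + 48) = (x - 3)*(x - 1)*(x + 3)*(x^2 - 8*x + 16) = (x - 4)*(x - 3)*(x - 1)*(x + 3)*(x - 4)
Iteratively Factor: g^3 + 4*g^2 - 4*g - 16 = (g + 4)*(g^2 - 4) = (g + 2)*(g + 4)*(g - 2)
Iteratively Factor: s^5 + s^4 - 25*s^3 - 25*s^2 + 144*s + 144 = (s + 4)*(s^4 - 3*s^3 - 13*s^2 + 27*s + 36) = (s + 1)*(s + 4)*(s^3 - 4*s^2 - 9*s + 36) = (s - 4)*(s + 1)*(s + 4)*(s^2 - 9) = (s - 4)*(s - 3)*(s + 1)*(s + 4)*(s + 3)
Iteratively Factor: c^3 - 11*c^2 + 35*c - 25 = (c - 5)*(c^2 - 6*c + 5) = (c - 5)^2*(c - 1)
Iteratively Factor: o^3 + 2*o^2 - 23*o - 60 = (o - 5)*(o^2 + 7*o + 12) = (o - 5)*(o + 3)*(o + 4)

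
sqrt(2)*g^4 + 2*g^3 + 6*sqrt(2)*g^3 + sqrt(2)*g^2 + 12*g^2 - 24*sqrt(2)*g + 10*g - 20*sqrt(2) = (g + 5)*(g - sqrt(2))*(g + 2*sqrt(2))*(sqrt(2)*g + sqrt(2))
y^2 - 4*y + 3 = (y - 3)*(y - 1)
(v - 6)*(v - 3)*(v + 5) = v^3 - 4*v^2 - 27*v + 90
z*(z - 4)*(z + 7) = z^3 + 3*z^2 - 28*z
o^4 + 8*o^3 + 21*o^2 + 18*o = o*(o + 2)*(o + 3)^2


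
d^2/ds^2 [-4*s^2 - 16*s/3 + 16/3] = -8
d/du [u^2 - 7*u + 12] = 2*u - 7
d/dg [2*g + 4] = 2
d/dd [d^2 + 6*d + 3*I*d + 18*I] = 2*d + 6 + 3*I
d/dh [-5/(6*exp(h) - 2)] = 15*exp(h)/(2*(3*exp(h) - 1)^2)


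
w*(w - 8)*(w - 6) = w^3 - 14*w^2 + 48*w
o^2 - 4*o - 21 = (o - 7)*(o + 3)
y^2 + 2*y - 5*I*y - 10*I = (y + 2)*(y - 5*I)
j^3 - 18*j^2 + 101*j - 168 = (j - 8)*(j - 7)*(j - 3)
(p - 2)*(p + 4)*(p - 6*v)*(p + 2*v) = p^4 - 4*p^3*v + 2*p^3 - 12*p^2*v^2 - 8*p^2*v - 8*p^2 - 24*p*v^2 + 32*p*v + 96*v^2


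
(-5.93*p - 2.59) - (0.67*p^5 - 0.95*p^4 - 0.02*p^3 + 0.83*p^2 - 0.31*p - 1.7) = -0.67*p^5 + 0.95*p^4 + 0.02*p^3 - 0.83*p^2 - 5.62*p - 0.89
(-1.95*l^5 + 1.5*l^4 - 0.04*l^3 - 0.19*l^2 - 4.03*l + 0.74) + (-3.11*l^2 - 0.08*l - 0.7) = -1.95*l^5 + 1.5*l^4 - 0.04*l^3 - 3.3*l^2 - 4.11*l + 0.04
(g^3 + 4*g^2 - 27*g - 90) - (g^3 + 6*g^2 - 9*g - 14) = -2*g^2 - 18*g - 76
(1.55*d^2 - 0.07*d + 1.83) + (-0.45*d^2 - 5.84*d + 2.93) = 1.1*d^2 - 5.91*d + 4.76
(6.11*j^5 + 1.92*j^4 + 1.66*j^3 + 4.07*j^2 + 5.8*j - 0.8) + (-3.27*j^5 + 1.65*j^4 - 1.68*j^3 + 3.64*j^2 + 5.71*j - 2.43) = 2.84*j^5 + 3.57*j^4 - 0.02*j^3 + 7.71*j^2 + 11.51*j - 3.23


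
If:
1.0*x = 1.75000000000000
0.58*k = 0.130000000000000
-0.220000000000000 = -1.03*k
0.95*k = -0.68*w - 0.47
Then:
No Solution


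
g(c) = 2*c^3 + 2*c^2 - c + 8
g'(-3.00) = 41.00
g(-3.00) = -25.00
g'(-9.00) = 449.00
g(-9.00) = -1279.00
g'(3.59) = 90.69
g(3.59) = 122.72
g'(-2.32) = 22.01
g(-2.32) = -3.89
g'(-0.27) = -1.64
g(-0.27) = 8.38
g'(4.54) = 140.83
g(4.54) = 231.84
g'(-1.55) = 7.22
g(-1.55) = 6.91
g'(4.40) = 132.76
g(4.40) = 212.69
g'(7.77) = 392.32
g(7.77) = 1059.17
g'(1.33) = 14.93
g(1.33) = 14.91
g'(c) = 6*c^2 + 4*c - 1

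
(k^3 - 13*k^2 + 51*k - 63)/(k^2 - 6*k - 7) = (k^2 - 6*k + 9)/(k + 1)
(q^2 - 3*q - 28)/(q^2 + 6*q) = (q^2 - 3*q - 28)/(q*(q + 6))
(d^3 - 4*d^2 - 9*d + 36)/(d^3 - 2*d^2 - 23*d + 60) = (d + 3)/(d + 5)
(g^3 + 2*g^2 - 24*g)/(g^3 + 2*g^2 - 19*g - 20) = g*(g + 6)/(g^2 + 6*g + 5)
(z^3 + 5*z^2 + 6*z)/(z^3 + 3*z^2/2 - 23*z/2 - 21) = 2*z/(2*z - 7)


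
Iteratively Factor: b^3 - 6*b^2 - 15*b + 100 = (b - 5)*(b^2 - b - 20) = (b - 5)*(b + 4)*(b - 5)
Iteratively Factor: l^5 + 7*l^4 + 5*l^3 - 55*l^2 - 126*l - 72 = (l + 2)*(l^4 + 5*l^3 - 5*l^2 - 45*l - 36) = (l - 3)*(l + 2)*(l^3 + 8*l^2 + 19*l + 12) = (l - 3)*(l + 2)*(l + 4)*(l^2 + 4*l + 3) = (l - 3)*(l + 1)*(l + 2)*(l + 4)*(l + 3)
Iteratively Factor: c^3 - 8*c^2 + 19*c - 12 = (c - 3)*(c^2 - 5*c + 4) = (c - 3)*(c - 1)*(c - 4)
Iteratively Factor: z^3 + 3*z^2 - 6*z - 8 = (z - 2)*(z^2 + 5*z + 4) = (z - 2)*(z + 4)*(z + 1)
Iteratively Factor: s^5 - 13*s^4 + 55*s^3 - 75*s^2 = (s)*(s^4 - 13*s^3 + 55*s^2 - 75*s) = s*(s - 5)*(s^3 - 8*s^2 + 15*s) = s*(s - 5)*(s - 3)*(s^2 - 5*s) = s^2*(s - 5)*(s - 3)*(s - 5)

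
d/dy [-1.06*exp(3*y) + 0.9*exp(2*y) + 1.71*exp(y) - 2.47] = (-3.18*exp(2*y) + 1.8*exp(y) + 1.71)*exp(y)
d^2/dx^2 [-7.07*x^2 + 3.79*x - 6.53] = -14.1400000000000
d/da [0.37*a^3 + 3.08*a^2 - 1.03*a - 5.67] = 1.11*a^2 + 6.16*a - 1.03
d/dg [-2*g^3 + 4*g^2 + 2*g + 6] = -6*g^2 + 8*g + 2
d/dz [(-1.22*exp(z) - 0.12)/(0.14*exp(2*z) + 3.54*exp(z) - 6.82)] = (0.1708*exp(2*z) + 0.0335999999999999*exp(z) + 8.7452)*exp(z)/(0.0196*exp(4*z) + 0.9912*exp(3*z) + 10.622*exp(2*z) - 48.2856*exp(z) + 46.5124)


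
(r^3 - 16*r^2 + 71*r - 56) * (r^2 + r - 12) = r^5 - 15*r^4 + 43*r^3 + 207*r^2 - 908*r + 672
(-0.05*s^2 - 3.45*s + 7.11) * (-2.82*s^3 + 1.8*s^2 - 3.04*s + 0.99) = 0.141*s^5 + 9.639*s^4 - 26.1082*s^3 + 23.2365*s^2 - 25.0299*s + 7.0389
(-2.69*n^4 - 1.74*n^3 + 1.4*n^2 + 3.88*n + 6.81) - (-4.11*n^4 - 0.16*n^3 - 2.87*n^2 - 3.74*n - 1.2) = 1.42*n^4 - 1.58*n^3 + 4.27*n^2 + 7.62*n + 8.01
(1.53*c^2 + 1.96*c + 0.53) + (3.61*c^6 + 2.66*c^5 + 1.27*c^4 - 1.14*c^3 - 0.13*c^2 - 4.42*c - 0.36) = 3.61*c^6 + 2.66*c^5 + 1.27*c^4 - 1.14*c^3 + 1.4*c^2 - 2.46*c + 0.17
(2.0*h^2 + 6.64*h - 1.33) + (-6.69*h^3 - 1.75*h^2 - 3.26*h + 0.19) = -6.69*h^3 + 0.25*h^2 + 3.38*h - 1.14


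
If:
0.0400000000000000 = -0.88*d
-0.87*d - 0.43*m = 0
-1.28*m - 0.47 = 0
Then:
No Solution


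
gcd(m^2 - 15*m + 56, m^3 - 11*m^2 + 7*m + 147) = m - 7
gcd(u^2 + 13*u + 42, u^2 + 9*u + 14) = u + 7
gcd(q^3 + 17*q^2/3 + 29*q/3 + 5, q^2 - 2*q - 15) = q + 3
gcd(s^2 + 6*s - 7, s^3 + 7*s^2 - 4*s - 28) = s + 7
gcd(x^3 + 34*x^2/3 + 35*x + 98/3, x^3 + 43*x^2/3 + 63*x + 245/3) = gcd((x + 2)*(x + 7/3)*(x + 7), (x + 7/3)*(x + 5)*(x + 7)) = x^2 + 28*x/3 + 49/3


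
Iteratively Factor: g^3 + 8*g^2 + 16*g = (g + 4)*(g^2 + 4*g) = (g + 4)^2*(g)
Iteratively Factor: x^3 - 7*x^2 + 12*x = (x)*(x^2 - 7*x + 12) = x*(x - 4)*(x - 3)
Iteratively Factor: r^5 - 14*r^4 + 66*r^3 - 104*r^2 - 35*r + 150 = (r - 5)*(r^4 - 9*r^3 + 21*r^2 + r - 30) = (r - 5)*(r + 1)*(r^3 - 10*r^2 + 31*r - 30) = (r - 5)^2*(r + 1)*(r^2 - 5*r + 6) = (r - 5)^2*(r - 2)*(r + 1)*(r - 3)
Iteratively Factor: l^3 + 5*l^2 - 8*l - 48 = (l + 4)*(l^2 + l - 12) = (l - 3)*(l + 4)*(l + 4)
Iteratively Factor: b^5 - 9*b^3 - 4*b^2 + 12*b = (b + 2)*(b^4 - 2*b^3 - 5*b^2 + 6*b) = (b - 3)*(b + 2)*(b^3 + b^2 - 2*b) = (b - 3)*(b + 2)^2*(b^2 - b) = (b - 3)*(b - 1)*(b + 2)^2*(b)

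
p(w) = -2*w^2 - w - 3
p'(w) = -4*w - 1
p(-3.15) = -19.70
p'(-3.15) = 11.60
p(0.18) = -3.24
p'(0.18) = -1.72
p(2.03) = -13.27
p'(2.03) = -9.12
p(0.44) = -3.83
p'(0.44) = -2.76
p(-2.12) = -9.87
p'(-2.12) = 7.48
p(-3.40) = -22.72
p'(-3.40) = 12.60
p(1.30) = -7.68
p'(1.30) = -6.20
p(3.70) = -34.08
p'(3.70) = -15.80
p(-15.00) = -438.00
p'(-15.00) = 59.00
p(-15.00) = -438.00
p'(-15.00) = 59.00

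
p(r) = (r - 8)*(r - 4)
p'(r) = 2*r - 12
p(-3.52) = 86.63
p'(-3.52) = -19.04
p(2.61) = 7.49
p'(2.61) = -6.78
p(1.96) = 12.32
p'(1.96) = -8.08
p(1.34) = 17.72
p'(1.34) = -9.32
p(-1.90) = 58.41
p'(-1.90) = -15.80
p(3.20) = 3.84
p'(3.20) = -5.60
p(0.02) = 31.76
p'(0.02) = -11.96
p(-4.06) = 97.20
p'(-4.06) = -20.12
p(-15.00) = 437.00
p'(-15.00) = -42.00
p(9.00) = 5.00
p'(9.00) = 6.00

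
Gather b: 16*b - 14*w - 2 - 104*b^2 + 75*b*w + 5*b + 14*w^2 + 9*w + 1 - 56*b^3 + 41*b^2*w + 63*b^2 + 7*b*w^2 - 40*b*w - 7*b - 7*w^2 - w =-56*b^3 + b^2*(41*w - 41) + b*(7*w^2 + 35*w + 14) + 7*w^2 - 6*w - 1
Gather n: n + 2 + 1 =n + 3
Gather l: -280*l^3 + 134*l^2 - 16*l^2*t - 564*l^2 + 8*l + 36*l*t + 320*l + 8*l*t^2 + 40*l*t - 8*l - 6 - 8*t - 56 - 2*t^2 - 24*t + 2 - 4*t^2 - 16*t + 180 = -280*l^3 + l^2*(-16*t - 430) + l*(8*t^2 + 76*t + 320) - 6*t^2 - 48*t + 120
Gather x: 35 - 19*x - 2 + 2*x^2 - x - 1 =2*x^2 - 20*x + 32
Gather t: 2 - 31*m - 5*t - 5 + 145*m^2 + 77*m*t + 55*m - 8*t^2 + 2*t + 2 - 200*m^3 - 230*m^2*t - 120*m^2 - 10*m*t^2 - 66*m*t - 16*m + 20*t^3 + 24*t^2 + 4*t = -200*m^3 + 25*m^2 + 8*m + 20*t^3 + t^2*(16 - 10*m) + t*(-230*m^2 + 11*m + 1) - 1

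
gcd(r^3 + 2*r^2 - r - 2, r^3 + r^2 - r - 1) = r^2 - 1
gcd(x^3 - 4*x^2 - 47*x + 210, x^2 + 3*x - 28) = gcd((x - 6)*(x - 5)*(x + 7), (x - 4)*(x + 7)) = x + 7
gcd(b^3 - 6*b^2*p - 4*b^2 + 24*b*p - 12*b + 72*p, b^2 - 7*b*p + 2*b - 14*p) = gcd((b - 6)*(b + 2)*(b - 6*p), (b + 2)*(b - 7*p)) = b + 2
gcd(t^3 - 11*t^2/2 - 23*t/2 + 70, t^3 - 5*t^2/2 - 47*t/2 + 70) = t - 4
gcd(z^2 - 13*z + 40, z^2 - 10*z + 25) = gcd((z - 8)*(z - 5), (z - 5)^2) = z - 5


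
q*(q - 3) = q^2 - 3*q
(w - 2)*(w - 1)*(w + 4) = w^3 + w^2 - 10*w + 8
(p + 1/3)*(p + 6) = p^2 + 19*p/3 + 2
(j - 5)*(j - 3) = j^2 - 8*j + 15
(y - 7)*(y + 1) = y^2 - 6*y - 7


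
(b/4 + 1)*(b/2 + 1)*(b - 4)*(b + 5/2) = b^4/8 + 9*b^3/16 - 11*b^2/8 - 9*b - 10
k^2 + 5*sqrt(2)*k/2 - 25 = (k - 5*sqrt(2)/2)*(k + 5*sqrt(2))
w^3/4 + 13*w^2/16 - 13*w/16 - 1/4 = (w/4 + 1)*(w - 1)*(w + 1/4)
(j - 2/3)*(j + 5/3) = j^2 + j - 10/9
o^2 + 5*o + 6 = (o + 2)*(o + 3)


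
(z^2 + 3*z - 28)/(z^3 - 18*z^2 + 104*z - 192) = (z + 7)/(z^2 - 14*z + 48)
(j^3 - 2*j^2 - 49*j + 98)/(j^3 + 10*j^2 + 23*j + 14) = (j^2 - 9*j + 14)/(j^2 + 3*j + 2)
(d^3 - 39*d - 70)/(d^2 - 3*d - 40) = (d^2 - 5*d - 14)/(d - 8)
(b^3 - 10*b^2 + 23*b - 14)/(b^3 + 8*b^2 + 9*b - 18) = (b^2 - 9*b + 14)/(b^2 + 9*b + 18)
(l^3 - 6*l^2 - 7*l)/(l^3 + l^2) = (l - 7)/l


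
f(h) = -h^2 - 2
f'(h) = -2*h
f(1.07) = -3.14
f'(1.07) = -2.14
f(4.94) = -26.40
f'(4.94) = -9.88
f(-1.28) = -3.64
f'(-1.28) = 2.56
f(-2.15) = -6.62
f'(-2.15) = 4.30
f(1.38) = -3.90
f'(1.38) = -2.76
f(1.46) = -4.13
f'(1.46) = -2.92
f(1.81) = -5.28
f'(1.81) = -3.62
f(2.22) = -6.93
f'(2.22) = -4.44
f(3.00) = -11.00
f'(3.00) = -6.00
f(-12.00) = -146.00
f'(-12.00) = 24.00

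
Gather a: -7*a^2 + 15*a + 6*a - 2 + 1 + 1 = -7*a^2 + 21*a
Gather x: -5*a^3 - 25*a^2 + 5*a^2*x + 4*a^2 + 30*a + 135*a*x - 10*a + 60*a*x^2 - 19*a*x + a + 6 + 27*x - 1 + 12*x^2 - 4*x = -5*a^3 - 21*a^2 + 21*a + x^2*(60*a + 12) + x*(5*a^2 + 116*a + 23) + 5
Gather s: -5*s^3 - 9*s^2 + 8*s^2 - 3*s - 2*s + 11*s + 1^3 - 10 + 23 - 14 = -5*s^3 - s^2 + 6*s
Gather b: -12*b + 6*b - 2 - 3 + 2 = -6*b - 3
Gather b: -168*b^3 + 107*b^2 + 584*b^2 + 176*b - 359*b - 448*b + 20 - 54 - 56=-168*b^3 + 691*b^2 - 631*b - 90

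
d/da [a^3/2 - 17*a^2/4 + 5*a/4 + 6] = 3*a^2/2 - 17*a/2 + 5/4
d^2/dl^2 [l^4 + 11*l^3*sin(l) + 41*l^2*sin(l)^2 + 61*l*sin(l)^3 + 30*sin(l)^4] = -11*l^3*sin(l) - 164*l^2*sin(l)^2 + 66*l^2*cos(l) + 94*l^2 - 549*l*sin(l)^3 + 328*l*sin(l)*cos(l) + 432*l*sin(l) - 480*sin(l)^4 + 366*sin(l)^2*cos(l) + 442*sin(l)^2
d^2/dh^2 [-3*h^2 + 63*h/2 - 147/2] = -6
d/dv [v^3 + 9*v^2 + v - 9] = 3*v^2 + 18*v + 1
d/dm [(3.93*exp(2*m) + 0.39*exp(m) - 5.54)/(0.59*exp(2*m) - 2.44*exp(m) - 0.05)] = (-9.8193*exp(2*m) + 6.1442*exp(m) - 13.5371)*exp(m)/(0.3481*exp(4*m) - 2.8792*exp(3*m) + 5.8946*exp(2*m) + 0.244*exp(m) + 0.0025)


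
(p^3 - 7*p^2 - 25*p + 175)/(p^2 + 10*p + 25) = (p^2 - 12*p + 35)/(p + 5)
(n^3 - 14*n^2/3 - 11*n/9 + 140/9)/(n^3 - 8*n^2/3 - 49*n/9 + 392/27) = 3*(3*n^2 - 7*n - 20)/(9*n^2 - 3*n - 56)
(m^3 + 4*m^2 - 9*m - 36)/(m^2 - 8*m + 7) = (m^3 + 4*m^2 - 9*m - 36)/(m^2 - 8*m + 7)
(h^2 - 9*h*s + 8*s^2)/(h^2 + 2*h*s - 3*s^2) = (h - 8*s)/(h + 3*s)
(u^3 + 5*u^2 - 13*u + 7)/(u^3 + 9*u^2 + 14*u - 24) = (u^2 + 6*u - 7)/(u^2 + 10*u + 24)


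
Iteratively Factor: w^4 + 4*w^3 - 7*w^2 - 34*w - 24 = (w + 1)*(w^3 + 3*w^2 - 10*w - 24) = (w - 3)*(w + 1)*(w^2 + 6*w + 8) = (w - 3)*(w + 1)*(w + 4)*(w + 2)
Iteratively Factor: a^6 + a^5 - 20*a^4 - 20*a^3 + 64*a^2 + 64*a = (a + 1)*(a^5 - 20*a^3 + 64*a) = (a + 1)*(a + 4)*(a^4 - 4*a^3 - 4*a^2 + 16*a) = (a + 1)*(a + 2)*(a + 4)*(a^3 - 6*a^2 + 8*a) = (a - 2)*(a + 1)*(a + 2)*(a + 4)*(a^2 - 4*a) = (a - 4)*(a - 2)*(a + 1)*(a + 2)*(a + 4)*(a)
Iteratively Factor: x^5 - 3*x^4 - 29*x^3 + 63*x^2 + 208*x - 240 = (x - 5)*(x^4 + 2*x^3 - 19*x^2 - 32*x + 48) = (x - 5)*(x + 3)*(x^3 - x^2 - 16*x + 16) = (x - 5)*(x + 3)*(x + 4)*(x^2 - 5*x + 4) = (x - 5)*(x - 4)*(x + 3)*(x + 4)*(x - 1)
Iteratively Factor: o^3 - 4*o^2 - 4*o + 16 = (o + 2)*(o^2 - 6*o + 8) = (o - 4)*(o + 2)*(o - 2)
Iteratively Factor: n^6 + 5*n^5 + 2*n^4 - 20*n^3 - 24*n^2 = (n + 3)*(n^5 + 2*n^4 - 4*n^3 - 8*n^2) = (n + 2)*(n + 3)*(n^4 - 4*n^2) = n*(n + 2)*(n + 3)*(n^3 - 4*n) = n*(n + 2)^2*(n + 3)*(n^2 - 2*n) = n^2*(n + 2)^2*(n + 3)*(n - 2)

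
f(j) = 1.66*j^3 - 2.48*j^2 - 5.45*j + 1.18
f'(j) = 4.98*j^2 - 4.96*j - 5.45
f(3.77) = 34.33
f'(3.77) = 46.63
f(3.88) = 39.66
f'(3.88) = 50.28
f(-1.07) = 2.14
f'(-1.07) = 5.56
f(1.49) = -6.96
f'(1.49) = -1.78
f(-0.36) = 2.74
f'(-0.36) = -3.02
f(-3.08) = -54.06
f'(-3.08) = 57.07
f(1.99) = -6.40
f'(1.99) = 4.40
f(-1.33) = 0.14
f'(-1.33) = 9.96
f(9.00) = 961.39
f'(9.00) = 353.29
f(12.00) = 2447.14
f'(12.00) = 652.15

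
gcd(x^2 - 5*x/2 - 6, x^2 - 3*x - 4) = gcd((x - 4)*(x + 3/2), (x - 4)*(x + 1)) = x - 4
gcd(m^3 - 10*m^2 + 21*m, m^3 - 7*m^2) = m^2 - 7*m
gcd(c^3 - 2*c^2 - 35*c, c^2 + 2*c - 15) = c + 5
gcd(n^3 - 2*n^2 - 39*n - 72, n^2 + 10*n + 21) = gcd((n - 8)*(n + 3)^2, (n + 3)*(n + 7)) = n + 3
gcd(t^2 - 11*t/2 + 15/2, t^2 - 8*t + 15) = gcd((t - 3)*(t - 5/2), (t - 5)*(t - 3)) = t - 3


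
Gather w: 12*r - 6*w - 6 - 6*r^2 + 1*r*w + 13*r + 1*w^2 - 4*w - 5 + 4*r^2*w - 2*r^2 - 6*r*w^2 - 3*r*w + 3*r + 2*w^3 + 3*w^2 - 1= -8*r^2 + 28*r + 2*w^3 + w^2*(4 - 6*r) + w*(4*r^2 - 2*r - 10) - 12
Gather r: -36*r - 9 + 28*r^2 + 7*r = 28*r^2 - 29*r - 9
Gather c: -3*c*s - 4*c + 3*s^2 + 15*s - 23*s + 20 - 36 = c*(-3*s - 4) + 3*s^2 - 8*s - 16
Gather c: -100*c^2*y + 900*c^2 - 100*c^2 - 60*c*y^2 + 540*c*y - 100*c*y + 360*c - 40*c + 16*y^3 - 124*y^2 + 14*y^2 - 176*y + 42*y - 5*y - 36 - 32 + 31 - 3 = c^2*(800 - 100*y) + c*(-60*y^2 + 440*y + 320) + 16*y^3 - 110*y^2 - 139*y - 40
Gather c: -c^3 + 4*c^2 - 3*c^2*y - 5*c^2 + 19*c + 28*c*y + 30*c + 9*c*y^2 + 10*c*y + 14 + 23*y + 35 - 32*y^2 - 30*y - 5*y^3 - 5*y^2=-c^3 + c^2*(-3*y - 1) + c*(9*y^2 + 38*y + 49) - 5*y^3 - 37*y^2 - 7*y + 49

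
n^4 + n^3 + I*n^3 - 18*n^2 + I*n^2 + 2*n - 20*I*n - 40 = (n - 4)*(n + 5)*(n - I)*(n + 2*I)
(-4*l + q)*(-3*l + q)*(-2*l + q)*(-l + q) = 24*l^4 - 50*l^3*q + 35*l^2*q^2 - 10*l*q^3 + q^4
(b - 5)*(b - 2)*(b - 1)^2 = b^4 - 9*b^3 + 25*b^2 - 27*b + 10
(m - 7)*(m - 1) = m^2 - 8*m + 7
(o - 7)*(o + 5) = o^2 - 2*o - 35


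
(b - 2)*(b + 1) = b^2 - b - 2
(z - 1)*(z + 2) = z^2 + z - 2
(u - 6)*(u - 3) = u^2 - 9*u + 18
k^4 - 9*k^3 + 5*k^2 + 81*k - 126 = (k - 7)*(k - 3)*(k - 2)*(k + 3)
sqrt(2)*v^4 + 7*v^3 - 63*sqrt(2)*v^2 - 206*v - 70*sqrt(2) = (v - 5*sqrt(2))*(v + sqrt(2))*(v + 7*sqrt(2))*(sqrt(2)*v + 1)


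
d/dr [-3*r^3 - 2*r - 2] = -9*r^2 - 2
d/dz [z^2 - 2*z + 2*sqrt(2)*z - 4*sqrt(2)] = 2*z - 2 + 2*sqrt(2)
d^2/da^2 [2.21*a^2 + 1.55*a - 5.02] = 4.42000000000000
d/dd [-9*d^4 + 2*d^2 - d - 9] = -36*d^3 + 4*d - 1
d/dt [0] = 0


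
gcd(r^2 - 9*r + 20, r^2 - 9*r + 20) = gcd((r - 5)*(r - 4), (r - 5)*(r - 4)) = r^2 - 9*r + 20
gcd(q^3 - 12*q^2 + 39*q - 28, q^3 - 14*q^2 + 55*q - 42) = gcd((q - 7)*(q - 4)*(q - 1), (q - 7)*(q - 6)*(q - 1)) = q^2 - 8*q + 7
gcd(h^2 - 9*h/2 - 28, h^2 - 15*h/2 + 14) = 1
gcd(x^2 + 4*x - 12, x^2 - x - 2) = x - 2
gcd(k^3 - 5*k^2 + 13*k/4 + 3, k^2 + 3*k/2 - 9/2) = k - 3/2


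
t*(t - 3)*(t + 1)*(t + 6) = t^4 + 4*t^3 - 15*t^2 - 18*t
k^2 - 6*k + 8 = (k - 4)*(k - 2)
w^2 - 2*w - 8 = (w - 4)*(w + 2)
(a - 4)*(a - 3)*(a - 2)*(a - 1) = a^4 - 10*a^3 + 35*a^2 - 50*a + 24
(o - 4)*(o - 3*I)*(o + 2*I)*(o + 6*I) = o^4 - 4*o^3 + 5*I*o^3 + 12*o^2 - 20*I*o^2 - 48*o + 36*I*o - 144*I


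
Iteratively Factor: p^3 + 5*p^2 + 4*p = (p + 4)*(p^2 + p) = (p + 1)*(p + 4)*(p)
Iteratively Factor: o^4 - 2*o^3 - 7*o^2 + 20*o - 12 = (o - 2)*(o^3 - 7*o + 6) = (o - 2)^2*(o^2 + 2*o - 3) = (o - 2)^2*(o + 3)*(o - 1)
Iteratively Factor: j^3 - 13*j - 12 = (j + 1)*(j^2 - j - 12) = (j + 1)*(j + 3)*(j - 4)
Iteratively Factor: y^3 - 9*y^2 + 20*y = (y - 5)*(y^2 - 4*y) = (y - 5)*(y - 4)*(y)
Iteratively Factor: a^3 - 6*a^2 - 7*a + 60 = (a - 4)*(a^2 - 2*a - 15) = (a - 5)*(a - 4)*(a + 3)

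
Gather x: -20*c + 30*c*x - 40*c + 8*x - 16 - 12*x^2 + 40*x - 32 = -60*c - 12*x^2 + x*(30*c + 48) - 48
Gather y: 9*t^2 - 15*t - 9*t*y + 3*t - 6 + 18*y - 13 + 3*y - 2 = 9*t^2 - 12*t + y*(21 - 9*t) - 21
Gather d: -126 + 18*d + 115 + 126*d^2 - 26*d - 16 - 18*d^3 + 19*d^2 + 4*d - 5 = -18*d^3 + 145*d^2 - 4*d - 32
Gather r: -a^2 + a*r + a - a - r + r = -a^2 + a*r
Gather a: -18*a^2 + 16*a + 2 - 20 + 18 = -18*a^2 + 16*a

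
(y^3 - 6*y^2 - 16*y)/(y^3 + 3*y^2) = (y^2 - 6*y - 16)/(y*(y + 3))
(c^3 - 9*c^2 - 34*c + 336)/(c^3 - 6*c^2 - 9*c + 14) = (c^2 - 2*c - 48)/(c^2 + c - 2)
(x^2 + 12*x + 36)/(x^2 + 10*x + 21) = (x^2 + 12*x + 36)/(x^2 + 10*x + 21)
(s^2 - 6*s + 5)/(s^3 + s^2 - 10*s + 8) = (s - 5)/(s^2 + 2*s - 8)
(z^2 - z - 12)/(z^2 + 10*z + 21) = (z - 4)/(z + 7)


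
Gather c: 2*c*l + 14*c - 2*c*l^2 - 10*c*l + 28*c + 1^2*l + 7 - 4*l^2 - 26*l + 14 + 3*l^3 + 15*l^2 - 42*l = c*(-2*l^2 - 8*l + 42) + 3*l^3 + 11*l^2 - 67*l + 21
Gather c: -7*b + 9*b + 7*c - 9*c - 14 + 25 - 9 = 2*b - 2*c + 2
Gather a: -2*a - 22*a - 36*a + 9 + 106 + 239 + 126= 480 - 60*a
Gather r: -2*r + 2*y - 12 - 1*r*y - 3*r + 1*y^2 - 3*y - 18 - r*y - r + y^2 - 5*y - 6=r*(-2*y - 6) + 2*y^2 - 6*y - 36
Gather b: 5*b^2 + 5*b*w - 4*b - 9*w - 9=5*b^2 + b*(5*w - 4) - 9*w - 9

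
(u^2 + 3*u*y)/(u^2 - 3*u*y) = (u + 3*y)/(u - 3*y)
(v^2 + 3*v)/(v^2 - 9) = v/(v - 3)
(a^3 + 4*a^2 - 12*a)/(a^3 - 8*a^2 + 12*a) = (a + 6)/(a - 6)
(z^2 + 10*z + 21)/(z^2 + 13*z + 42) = (z + 3)/(z + 6)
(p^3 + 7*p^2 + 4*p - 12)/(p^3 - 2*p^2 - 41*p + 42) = (p + 2)/(p - 7)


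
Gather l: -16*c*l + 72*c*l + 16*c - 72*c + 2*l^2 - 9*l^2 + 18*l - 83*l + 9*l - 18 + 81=-56*c - 7*l^2 + l*(56*c - 56) + 63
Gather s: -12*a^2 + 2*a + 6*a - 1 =-12*a^2 + 8*a - 1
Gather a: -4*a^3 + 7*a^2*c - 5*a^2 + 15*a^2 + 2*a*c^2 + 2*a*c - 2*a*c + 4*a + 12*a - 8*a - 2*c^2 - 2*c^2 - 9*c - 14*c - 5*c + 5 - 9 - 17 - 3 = -4*a^3 + a^2*(7*c + 10) + a*(2*c^2 + 8) - 4*c^2 - 28*c - 24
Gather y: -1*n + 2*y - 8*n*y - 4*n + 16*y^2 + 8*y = -5*n + 16*y^2 + y*(10 - 8*n)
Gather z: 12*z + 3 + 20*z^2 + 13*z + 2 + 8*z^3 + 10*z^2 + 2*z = 8*z^3 + 30*z^2 + 27*z + 5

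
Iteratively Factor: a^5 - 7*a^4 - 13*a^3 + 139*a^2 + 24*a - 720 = (a + 3)*(a^4 - 10*a^3 + 17*a^2 + 88*a - 240) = (a - 5)*(a + 3)*(a^3 - 5*a^2 - 8*a + 48) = (a - 5)*(a + 3)^2*(a^2 - 8*a + 16) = (a - 5)*(a - 4)*(a + 3)^2*(a - 4)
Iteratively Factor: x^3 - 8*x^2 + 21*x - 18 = (x - 3)*(x^2 - 5*x + 6) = (x - 3)*(x - 2)*(x - 3)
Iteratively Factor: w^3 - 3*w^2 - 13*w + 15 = (w - 5)*(w^2 + 2*w - 3) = (w - 5)*(w + 3)*(w - 1)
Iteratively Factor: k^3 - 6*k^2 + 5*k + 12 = (k - 3)*(k^2 - 3*k - 4) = (k - 3)*(k + 1)*(k - 4)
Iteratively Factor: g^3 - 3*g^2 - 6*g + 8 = (g - 1)*(g^2 - 2*g - 8) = (g - 1)*(g + 2)*(g - 4)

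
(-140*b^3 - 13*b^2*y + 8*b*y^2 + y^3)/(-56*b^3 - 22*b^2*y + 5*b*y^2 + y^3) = (5*b + y)/(2*b + y)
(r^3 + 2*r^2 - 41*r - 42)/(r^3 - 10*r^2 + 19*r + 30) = (r + 7)/(r - 5)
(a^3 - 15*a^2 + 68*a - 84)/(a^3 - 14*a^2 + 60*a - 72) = (a - 7)/(a - 6)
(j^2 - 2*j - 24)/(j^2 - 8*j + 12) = (j + 4)/(j - 2)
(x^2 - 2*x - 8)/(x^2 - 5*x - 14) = (x - 4)/(x - 7)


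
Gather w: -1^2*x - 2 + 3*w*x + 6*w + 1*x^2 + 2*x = w*(3*x + 6) + x^2 + x - 2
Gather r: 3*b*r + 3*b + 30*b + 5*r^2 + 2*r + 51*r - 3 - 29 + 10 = 33*b + 5*r^2 + r*(3*b + 53) - 22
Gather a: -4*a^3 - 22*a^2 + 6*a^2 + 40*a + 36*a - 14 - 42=-4*a^3 - 16*a^2 + 76*a - 56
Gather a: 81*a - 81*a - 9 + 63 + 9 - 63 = 0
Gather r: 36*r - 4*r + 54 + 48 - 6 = 32*r + 96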